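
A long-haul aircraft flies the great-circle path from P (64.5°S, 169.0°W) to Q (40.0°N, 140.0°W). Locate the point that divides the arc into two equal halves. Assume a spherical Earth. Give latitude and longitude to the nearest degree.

≈ (13°S, 150°W)

Convert each endpoint to a unit vector on the sphere (x = cos φ cos λ, y = cos φ sin λ, z = sin φ).
The central angle between the endpoints is δ = arccos(p₁·p₂) ≈ 1.867 rad (107.0°).
Interpolate at f = 1/2 with slerp weights a = sin((1−f)δ)/sin δ ≈ 0.840, b = sin(fδ)/sin δ ≈ 0.840.
p = a·p₁ + b·p₂ ≈ (-0.848, -0.483, -0.218); φ = arcsin(p_z) ≈ -12.61°, λ = atan2(p_y, p_x) ≈ -150.35°.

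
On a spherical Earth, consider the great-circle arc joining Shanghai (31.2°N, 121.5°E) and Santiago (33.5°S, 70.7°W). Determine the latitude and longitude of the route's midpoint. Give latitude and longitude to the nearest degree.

From cos δ = sin φ₁ sin φ₂ + cos φ₁ cos φ₂ cos Δλ, the central angle is δ ≈ 2.957 rad (169.4°).
Interpolate at f = 1/2 with slerp weights a = sin((1−f)δ)/sin δ ≈ 5.437, b = sin(fδ)/sin δ ≈ 5.437.
p = a·p₁ + b·p₂ ≈ (-0.931, -0.314, -0.184); φ = arcsin(p_z) ≈ -10.62°, λ = atan2(p_y, p_x) ≈ -161.38°.

≈ 11°S, 161°W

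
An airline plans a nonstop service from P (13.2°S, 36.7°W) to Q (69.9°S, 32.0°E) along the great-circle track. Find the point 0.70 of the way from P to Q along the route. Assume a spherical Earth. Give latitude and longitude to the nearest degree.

The haversine formula gives a central angle δ ≈ 1.228 rad (70.4°) between the endpoints.
Interpolate at f = 0.70 with slerp weights a = sin((1−f)δ)/sin δ ≈ 0.382, b = sin(fδ)/sin δ ≈ 0.804.
p = a·p₁ + b·p₂ ≈ (0.533, -0.076, -0.843); φ = arcsin(p_z) ≈ -57.43°, λ = atan2(p_y, p_x) ≈ -8.12°.

≈ (57°S, 8°W)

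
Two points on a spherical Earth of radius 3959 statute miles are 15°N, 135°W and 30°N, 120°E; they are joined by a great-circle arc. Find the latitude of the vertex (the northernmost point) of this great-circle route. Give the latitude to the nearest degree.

≈ 36°N

The great circle lies in the plane with unit normal n̂ = (p₁ × p₂)/|p₁ × p₂|.
Here n̂_z ≈ -0.811; the vertex latitude is φ_max = arccos|n̂_z| ≈ 35.8°.
Check via Clairaut: cos φ_max = |cos φ₁| · sin C = cos(15.0°)·sin(57.1°) ≈ 0.811, again giving ≈ 35.8°.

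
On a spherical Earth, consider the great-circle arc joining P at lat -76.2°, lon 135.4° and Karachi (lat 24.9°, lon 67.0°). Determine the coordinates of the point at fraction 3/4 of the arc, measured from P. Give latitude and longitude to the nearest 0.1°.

Write both endpoints as unit vectors p₁, p₂ with components (cos φ cos λ, cos φ sin λ, sin φ).
The central angle between the endpoints is δ = arccos(p₁·p₂) ≈ 1.906 rad (109.2°).
Interpolate at f = 3/4 with slerp weights a = sin((1−f)δ)/sin δ ≈ 0.486, b = sin(fδ)/sin δ ≈ 1.049.
p = a·p₁ + b·p₂ ≈ (0.289, 0.957, -0.030); φ = arcsin(p_z) ≈ -1.74°, λ = atan2(p_y, p_x) ≈ 73.19°.

≈ lat -1.7°, lon 73.2°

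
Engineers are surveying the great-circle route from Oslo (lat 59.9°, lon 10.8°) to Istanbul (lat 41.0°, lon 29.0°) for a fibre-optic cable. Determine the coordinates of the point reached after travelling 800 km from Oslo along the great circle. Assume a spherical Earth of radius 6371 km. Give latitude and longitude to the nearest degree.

Write both endpoints as unit vectors p₁, p₂ with components (cos φ cos λ, cos φ sin λ, sin φ).
The central angle between the endpoints is δ = arccos(p₁·p₂) ≈ 0.384 rad (22.0°). The total great-circle distance is δ·R ≈ 0.384 × 6371 ≈ 2447 km, so the target fraction is f = 800/2447 ≈ 0.327.
Interpolate at f ≈ 0.327 with slerp weights a = sin((1−f)δ)/sin δ ≈ 0.682, b = sin(fδ)/sin δ ≈ 0.334.
p = a·p₁ + b·p₂ ≈ (0.557, 0.186, 0.810); φ = arcsin(p_z) ≈ 54.05°, λ = atan2(p_y, p_x) ≈ 18.51°.

≈ lat 54°, lon 19°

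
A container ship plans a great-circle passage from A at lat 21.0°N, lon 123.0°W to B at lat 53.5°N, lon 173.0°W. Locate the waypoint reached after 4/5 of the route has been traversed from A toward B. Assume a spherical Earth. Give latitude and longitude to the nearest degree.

The haversine formula gives a central angle δ ≈ 0.870 rad (49.8°) between the endpoints.
Interpolate at f = 4/5 with slerp weights a = sin((1−f)δ)/sin δ ≈ 0.226, b = sin(fδ)/sin δ ≈ 0.839.
p = a·p₁ + b·p₂ ≈ (-0.610, -0.238, 0.755); φ = arcsin(p_z) ≈ 49.07°, λ = atan2(p_y, p_x) ≈ -158.69°.

≈ lat 49°N, lon 159°W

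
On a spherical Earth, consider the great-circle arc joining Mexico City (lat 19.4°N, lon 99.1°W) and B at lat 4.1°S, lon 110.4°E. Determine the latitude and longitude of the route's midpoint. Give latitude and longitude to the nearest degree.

≈ lat 28°N, lon 180°E

The haversine formula gives a central angle δ ≈ 2.573 rad (147.4°) between the endpoints.
Interpolate at f = 1/2 with slerp weights a = sin((1−f)δ)/sin δ ≈ 1.782, b = sin(fδ)/sin δ ≈ 1.782.
p = a·p₁ + b·p₂ ≈ (-0.886, 0.006, 0.465); φ = arcsin(p_z) ≈ 27.68°, λ = atan2(p_y, p_x) ≈ 179.59°.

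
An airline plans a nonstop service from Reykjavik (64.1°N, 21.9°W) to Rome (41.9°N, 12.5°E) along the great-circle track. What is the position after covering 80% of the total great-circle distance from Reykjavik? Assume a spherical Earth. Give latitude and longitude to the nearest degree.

Write both endpoints as unit vectors p₁, p₂ with components (cos φ cos λ, cos φ sin λ, sin φ).
The central angle between the endpoints is δ = arccos(p₁·p₂) ≈ 0.518 rad (29.7°).
Interpolate at f = 0.80 with slerp weights a = sin((1−f)δ)/sin δ ≈ 0.209, b = sin(fδ)/sin δ ≈ 0.813.
p = a·p₁ + b·p₂ ≈ (0.676, 0.097, 0.731); φ = arcsin(p_z) ≈ 46.96°, λ = atan2(p_y, p_x) ≈ 8.17°.

≈ 47°N, 8°E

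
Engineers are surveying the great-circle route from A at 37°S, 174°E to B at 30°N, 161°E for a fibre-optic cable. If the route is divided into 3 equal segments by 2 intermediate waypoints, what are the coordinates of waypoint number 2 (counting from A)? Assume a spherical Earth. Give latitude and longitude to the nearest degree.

From cos δ = sin φ₁ sin φ₂ + cos φ₁ cos φ₂ cos Δλ, the central angle is δ ≈ 1.189 rad (68.1°).
Interpolate at f = 2/3 with slerp weights a = sin((1−f)δ)/sin δ ≈ 0.416, b = sin(fδ)/sin δ ≈ 0.767.
p = a·p₁ + b·p₂ ≈ (-0.959, 0.251, 0.133); φ = arcsin(p_z) ≈ 7.67°, λ = atan2(p_y, p_x) ≈ 165.32°.

≈ 8°N, 165°E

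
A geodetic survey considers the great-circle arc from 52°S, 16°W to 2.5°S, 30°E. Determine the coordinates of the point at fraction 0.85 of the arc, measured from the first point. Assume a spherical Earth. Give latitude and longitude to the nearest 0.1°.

From cos δ = sin φ₁ sin φ₂ + cos φ₁ cos φ₂ cos Δλ, the central angle is δ ≈ 1.091 rad (62.5°).
Interpolate at f = 0.85 with slerp weights a = sin((1−f)δ)/sin δ ≈ 0.184, b = sin(fδ)/sin δ ≈ 0.902.
p = a·p₁ + b·p₂ ≈ (0.889, 0.419, -0.184); φ = arcsin(p_z) ≈ -10.61°, λ = atan2(p_y, p_x) ≈ 25.25°.

≈ 10.6°S, 25.3°E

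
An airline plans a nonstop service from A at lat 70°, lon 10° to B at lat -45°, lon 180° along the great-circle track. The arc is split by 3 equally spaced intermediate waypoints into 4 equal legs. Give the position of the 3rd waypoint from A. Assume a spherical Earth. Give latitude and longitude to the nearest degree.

≈ lat -7°, lon 175°

From cos δ = sin φ₁ sin φ₂ + cos φ₁ cos φ₂ cos Δλ, the central angle is δ ≈ 2.697 rad (154.5°).
Interpolate at f = 3/4 with slerp weights a = sin((1−f)δ)/sin δ ≈ 1.450, b = sin(fδ)/sin δ ≈ 2.090.
p = a·p₁ + b·p₂ ≈ (-0.990, 0.086, -0.115); φ = arcsin(p_z) ≈ -6.62°, λ = atan2(p_y, p_x) ≈ 175.03°.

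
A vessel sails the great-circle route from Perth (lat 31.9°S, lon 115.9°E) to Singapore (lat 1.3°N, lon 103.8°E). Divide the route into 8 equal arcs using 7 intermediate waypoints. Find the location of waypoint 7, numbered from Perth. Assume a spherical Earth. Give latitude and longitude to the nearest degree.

≈ lat 3°S, lon 105°E

The haversine formula gives a central angle δ ≈ 0.613 rad (35.1°) between the endpoints.
Interpolate at f = 7/8 with slerp weights a = sin((1−f)δ)/sin δ ≈ 0.133, b = sin(fδ)/sin δ ≈ 0.888.
p = a·p₁ + b·p₂ ≈ (-0.261, 0.964, -0.050); φ = arcsin(p_z) ≈ -2.88°, λ = atan2(p_y, p_x) ≈ 105.16°.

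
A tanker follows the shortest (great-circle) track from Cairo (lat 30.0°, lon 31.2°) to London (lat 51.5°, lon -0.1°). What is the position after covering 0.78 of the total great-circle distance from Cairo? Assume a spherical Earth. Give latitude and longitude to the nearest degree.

Write both endpoints as unit vectors p₁, p₂ with components (cos φ cos λ, cos φ sin λ, sin φ).
The central angle between the endpoints is δ = arccos(p₁·p₂) ≈ 0.551 rad (31.6°).
Interpolate at f = 0.78 with slerp weights a = sin((1−f)δ)/sin δ ≈ 0.231, b = sin(fδ)/sin δ ≈ 0.796.
p = a·p₁ + b·p₂ ≈ (0.667, 0.103, 0.738); φ = arcsin(p_z) ≈ 47.59°, λ = atan2(p_y, p_x) ≈ 8.76°.

≈ lat 48°, lon 9°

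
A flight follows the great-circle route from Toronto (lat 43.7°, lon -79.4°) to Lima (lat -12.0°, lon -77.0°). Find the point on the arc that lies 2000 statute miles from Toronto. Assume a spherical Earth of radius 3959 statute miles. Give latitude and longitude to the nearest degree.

≈ lat 15°, lon -78°

The haversine formula gives a central angle δ ≈ 0.973 rad (55.7°) between the endpoints. The total great-circle distance is δ·R ≈ 0.973 × 3959 ≈ 3852 mi, so the target fraction is f = 2000/3852 ≈ 0.519.
Interpolate at f ≈ 0.519 with slerp weights a = sin((1−f)δ)/sin δ ≈ 0.545, b = sin(fδ)/sin δ ≈ 0.586.
p = a·p₁ + b·p₂ ≈ (0.201, -0.946, 0.255); φ = arcsin(p_z) ≈ 14.78°, λ = atan2(p_y, p_x) ≈ -77.98°.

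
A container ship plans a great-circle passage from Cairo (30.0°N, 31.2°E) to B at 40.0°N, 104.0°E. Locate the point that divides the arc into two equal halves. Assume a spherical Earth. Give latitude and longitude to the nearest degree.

The haversine formula gives a central angle δ ≈ 1.027 rad (58.8°) between the endpoints.
Interpolate at f = 1/2 with slerp weights a = sin((1−f)δ)/sin δ ≈ 0.574, b = sin(fδ)/sin δ ≈ 0.574.
p = a·p₁ + b·p₂ ≈ (0.319, 0.684, 0.656); φ = arcsin(p_z) ≈ 40.99°, λ = atan2(p_y, p_x) ≈ 65.01°.

≈ 41°N, 65°E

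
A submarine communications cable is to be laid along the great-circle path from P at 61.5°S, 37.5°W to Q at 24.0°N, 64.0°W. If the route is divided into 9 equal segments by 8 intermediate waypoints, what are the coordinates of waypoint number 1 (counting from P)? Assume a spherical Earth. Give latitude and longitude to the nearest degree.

≈ 52°S, 44°W

Convert each endpoint to a unit vector on the sphere (x = cos φ cos λ, y = cos φ sin λ, z = sin φ).
The central angle between the endpoints is δ = arccos(p₁·p₂) ≈ 1.538 rad (88.1°).
Interpolate at f = 1/9 with slerp weights a = sin((1−f)δ)/sin δ ≈ 0.980, b = sin(fδ)/sin δ ≈ 0.170.
p = a·p₁ + b·p₂ ≈ (0.439, -0.424, -0.792); φ = arcsin(p_z) ≈ -52.37°, λ = atan2(p_y, p_x) ≈ -44.02°.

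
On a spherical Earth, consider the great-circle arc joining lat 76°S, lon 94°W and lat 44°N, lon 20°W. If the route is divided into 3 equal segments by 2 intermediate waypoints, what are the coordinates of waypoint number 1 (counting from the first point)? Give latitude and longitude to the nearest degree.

≈ lat 39°S, lon 43°W

Write both endpoints as unit vectors p₁, p₂ with components (cos φ cos λ, cos φ sin λ, sin φ).
The central angle between the endpoints is δ = arccos(p₁·p₂) ≈ 2.247 rad (128.8°).
Interpolate at f = 1/3 with slerp weights a = sin((1−f)δ)/sin δ ≈ 1.279, b = sin(fδ)/sin δ ≈ 0.873.
p = a·p₁ + b·p₂ ≈ (0.569, -0.524, -0.634); φ = arcsin(p_z) ≈ -39.38°, λ = atan2(p_y, p_x) ≈ -42.63°.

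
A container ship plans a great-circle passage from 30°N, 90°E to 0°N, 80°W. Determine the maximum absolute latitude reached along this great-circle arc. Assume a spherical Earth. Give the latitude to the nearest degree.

The great circle lies in the plane with unit normal n̂ = (p₁ × p₂)/|p₁ × p₂|.
Here n̂_z ≈ -0.288; the vertex latitude is φ_max = arccos|n̂_z| ≈ 73.3°.
Check via Clairaut: cos φ_max = |cos φ₁| · sin C = cos(30.0°)·sin(19.4°) ≈ 0.288, again giving ≈ 73.3°.

≈ 73°N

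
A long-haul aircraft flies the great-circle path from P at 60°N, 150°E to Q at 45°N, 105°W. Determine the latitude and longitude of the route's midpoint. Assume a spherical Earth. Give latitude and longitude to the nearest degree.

≈ 64°N, 145°W

Write both endpoints as unit vectors p₁, p₂ with components (cos φ cos λ, cos φ sin λ, sin φ).
The central angle between the endpoints is δ = arccos(p₁·p₂) ≈ 1.023 rad (58.6°).
Interpolate at f = 1/2 with slerp weights a = sin((1−f)δ)/sin δ ≈ 0.573, b = sin(fδ)/sin δ ≈ 0.573.
p = a·p₁ + b·p₂ ≈ (-0.353, -0.248, 0.902); φ = arcsin(p_z) ≈ 64.42°, λ = atan2(p_y, p_x) ≈ -144.90°.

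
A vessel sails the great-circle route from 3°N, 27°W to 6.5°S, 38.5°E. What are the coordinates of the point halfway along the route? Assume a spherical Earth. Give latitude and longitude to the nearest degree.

Convert each endpoint to a unit vector on the sphere (x = cos φ cos λ, y = cos φ sin λ, z = sin φ).
The central angle between the endpoints is δ = arccos(p₁·p₂) ≈ 1.153 rad (66.1°).
Interpolate at f = 1/2 with slerp weights a = sin((1−f)δ)/sin δ ≈ 0.596, b = sin(fδ)/sin δ ≈ 0.596.
p = a·p₁ + b·p₂ ≈ (0.994, 0.098, -0.036); φ = arcsin(p_z) ≈ -2.08°, λ = atan2(p_y, p_x) ≈ 5.66°.

≈ 2°S, 6°E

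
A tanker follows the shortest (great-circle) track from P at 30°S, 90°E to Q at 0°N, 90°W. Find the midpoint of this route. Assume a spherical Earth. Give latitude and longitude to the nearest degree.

≈ 75°S, 90°W

The haversine formula gives a central angle δ ≈ 2.618 rad (150.0°) between the endpoints.
Interpolate at f = 1/2 with slerp weights a = sin((1−f)δ)/sin δ ≈ 1.932, b = sin(fδ)/sin δ ≈ 1.932.
p = a·p₁ + b·p₂ ≈ (0.000, -0.259, -0.966); φ = arcsin(p_z) ≈ -75.00°, λ = atan2(p_y, p_x) ≈ -90.00°.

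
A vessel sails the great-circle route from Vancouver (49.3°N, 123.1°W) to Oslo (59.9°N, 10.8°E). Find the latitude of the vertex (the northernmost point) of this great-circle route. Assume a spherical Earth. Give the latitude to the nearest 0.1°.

≈ 74.9°N

The great circle lies in the plane with unit normal n̂ = (p₁ × p₂)/|p₁ × p₂|.
Here n̂_z ≈ +0.261; the vertex latitude is φ_max = arccos|n̂_z| ≈ 74.9°.
Check via Clairaut: cos φ_max = |cos φ₁| · sin C = cos(49.3°)·sin(23.6°) ≈ 0.261, again giving ≈ 74.9°.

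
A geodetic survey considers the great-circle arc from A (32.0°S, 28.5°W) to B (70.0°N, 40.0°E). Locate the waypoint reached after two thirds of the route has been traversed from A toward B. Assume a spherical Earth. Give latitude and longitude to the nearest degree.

Write both endpoints as unit vectors p₁, p₂ with components (cos φ cos λ, cos φ sin λ, sin φ).
The central angle between the endpoints is δ = arccos(p₁·p₂) ≈ 1.973 rad (113.1°).
Interpolate at f = 2/3 with slerp weights a = sin((1−f)δ)/sin δ ≈ 0.664, b = sin(fδ)/sin δ ≈ 1.052.
p = a·p₁ + b·p₂ ≈ (0.771, -0.038, 0.636); φ = arcsin(p_z) ≈ 39.50°, λ = atan2(p_y, p_x) ≈ -2.80°.

≈ (40°N, 3°W)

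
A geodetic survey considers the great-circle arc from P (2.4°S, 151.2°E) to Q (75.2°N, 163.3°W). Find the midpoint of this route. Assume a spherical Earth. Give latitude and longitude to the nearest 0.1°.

≈ (37.8°N, 160.0°E)

Write both endpoints as unit vectors p₁, p₂ with components (cos φ cos λ, cos φ sin λ, sin φ).
The central angle between the endpoints is δ = arccos(p₁·p₂) ≈ 1.432 rad (82.0°).
Interpolate at f = 1/2 with slerp weights a = sin((1−f)δ)/sin δ ≈ 0.663, b = sin(fδ)/sin δ ≈ 0.663.
p = a·p₁ + b·p₂ ≈ (-0.742, 0.270, 0.613); φ = arcsin(p_z) ≈ 37.81°, λ = atan2(p_y, p_x) ≈ 159.99°.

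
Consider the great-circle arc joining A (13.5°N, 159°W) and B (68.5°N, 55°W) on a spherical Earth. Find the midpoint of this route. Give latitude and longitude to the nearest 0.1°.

≈ (50.7°N, 137.1°W)

Write both endpoints as unit vectors p₁, p₂ with components (cos φ cos λ, cos φ sin λ, sin φ).
The central angle between the endpoints is δ = arccos(p₁·p₂) ≈ 1.439 rad (82.5°).
Interpolate at f = 1/2 with slerp weights a = sin((1−f)δ)/sin δ ≈ 0.665, b = sin(fδ)/sin δ ≈ 0.665.
p = a·p₁ + b·p₂ ≈ (-0.464, -0.431, 0.774); φ = arcsin(p_z) ≈ 50.70°, λ = atan2(p_y, p_x) ≈ -137.08°.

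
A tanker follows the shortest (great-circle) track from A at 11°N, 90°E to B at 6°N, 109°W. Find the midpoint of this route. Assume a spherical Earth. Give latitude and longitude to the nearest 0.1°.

Convert each endpoint to a unit vector on the sphere (x = cos φ cos λ, y = cos φ sin λ, z = sin φ).
The central angle between the endpoints is δ = arccos(p₁·p₂) ≈ 2.698 rad (154.6°).
Interpolate at f = 1/2 with slerp weights a = sin((1−f)δ)/sin δ ≈ 2.272, b = sin(fδ)/sin δ ≈ 2.272.
p = a·p₁ + b·p₂ ≈ (-0.736, 0.094, 0.671); φ = arcsin(p_z) ≈ 42.14°, λ = atan2(p_y, p_x) ≈ 172.73°.

≈ 42.1°N, 172.7°E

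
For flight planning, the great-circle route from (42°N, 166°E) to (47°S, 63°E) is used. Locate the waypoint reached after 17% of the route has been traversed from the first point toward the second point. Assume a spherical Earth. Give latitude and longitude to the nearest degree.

≈ (28°N, 146°E)

Convert each endpoint to a unit vector on the sphere (x = cos φ cos λ, y = cos φ sin λ, z = sin φ).
The central angle between the endpoints is δ = arccos(p₁·p₂) ≈ 2.219 rad (127.1°).
Interpolate at f = 0.17 with slerp weights a = sin((1−f)δ)/sin δ ≈ 1.208, b = sin(fδ)/sin δ ≈ 0.462.
p = a·p₁ + b·p₂ ≈ (-0.728, 0.498, 0.471); φ = arcsin(p_z) ≈ 28.09°, λ = atan2(p_y, p_x) ≈ 145.64°.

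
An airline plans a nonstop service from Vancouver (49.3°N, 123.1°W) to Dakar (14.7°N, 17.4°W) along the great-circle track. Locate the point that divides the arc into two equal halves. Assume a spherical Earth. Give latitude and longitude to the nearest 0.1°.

Convert each endpoint to a unit vector on the sphere (x = cos φ cos λ, y = cos φ sin λ, z = sin φ).
The central angle between the endpoints is δ = arccos(p₁·p₂) ≈ 1.549 rad (88.8°).
Interpolate at f = 1/2 with slerp weights a = sin((1−f)δ)/sin δ ≈ 0.700, b = sin(fδ)/sin δ ≈ 0.700.
p = a·p₁ + b·p₂ ≈ (0.397, -0.584, 0.708); φ = arcsin(p_z) ≈ 45.06°, λ = atan2(p_y, p_x) ≈ -55.84°.

≈ 45.1°N, 55.8°W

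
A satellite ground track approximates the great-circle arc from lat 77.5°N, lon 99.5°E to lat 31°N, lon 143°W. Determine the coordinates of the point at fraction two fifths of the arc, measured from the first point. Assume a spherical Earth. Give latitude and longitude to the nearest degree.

≈ lat 68°N, lon 164°W

The haversine formula gives a central angle δ ≈ 1.140 rad (65.3°) between the endpoints.
Interpolate at f = 2/5 with slerp weights a = sin((1−f)δ)/sin δ ≈ 0.696, b = sin(fδ)/sin δ ≈ 0.485.
p = a·p₁ + b·p₂ ≈ (-0.357, -0.102, 0.929); φ = arcsin(p_z) ≈ 68.23°, λ = atan2(p_y, p_x) ≈ -164.10°.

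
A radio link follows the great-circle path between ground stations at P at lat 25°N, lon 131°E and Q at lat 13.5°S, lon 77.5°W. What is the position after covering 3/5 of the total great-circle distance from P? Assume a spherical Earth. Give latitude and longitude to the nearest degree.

≈ lat 16°N, lon 131°W

The haversine formula gives a central angle δ ≈ 2.632 rad (150.8°) between the endpoints.
Interpolate at f = 3/5 with slerp weights a = sin((1−f)δ)/sin δ ≈ 1.782, b = sin(fδ)/sin δ ≈ 2.051.
p = a·p₁ + b·p₂ ≈ (-0.628, -0.728, 0.274); φ = arcsin(p_z) ≈ 15.93°, λ = atan2(p_y, p_x) ≈ -130.78°.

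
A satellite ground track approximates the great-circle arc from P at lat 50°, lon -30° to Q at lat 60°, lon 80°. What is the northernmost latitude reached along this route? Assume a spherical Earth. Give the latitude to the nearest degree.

≈ 69°

The great circle lies in the plane with unit normal n̂ = (p₁ × p₂)/|p₁ × p₂|.
Here n̂_z ≈ +0.363; the vertex latitude is φ_max = arccos|n̂_z| ≈ 68.7°.
Check via Clairaut: cos φ_max = |cos φ₁| · sin C = cos(50.0°)·sin(34.3°) ≈ 0.363, again giving ≈ 68.7°.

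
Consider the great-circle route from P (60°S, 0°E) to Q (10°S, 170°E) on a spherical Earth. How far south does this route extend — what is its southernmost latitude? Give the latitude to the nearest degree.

≈ 85°S

The great circle lies in the plane with unit normal n̂ = (p₁ × p₂)/|p₁ × p₂|.
Here n̂_z ≈ +0.091; the vertex latitude is φ_max = arccos|n̂_z| ≈ 84.8°.
Check via Clairaut: cos φ_max = |cos φ₁| · sin C = cos(60.0°)·sin(169.5°) ≈ 0.091, again giving ≈ 84.8°.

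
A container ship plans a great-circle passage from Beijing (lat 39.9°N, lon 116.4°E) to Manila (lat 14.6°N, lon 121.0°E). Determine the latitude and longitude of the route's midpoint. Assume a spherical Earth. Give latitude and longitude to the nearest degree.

≈ lat 27°N, lon 119°E

Convert each endpoint to a unit vector on the sphere (x = cos φ cos λ, y = cos φ sin λ, z = sin φ).
The central angle between the endpoints is δ = arccos(p₁·p₂) ≈ 0.447 rad (25.6°).
Interpolate at f = 1/2 with slerp weights a = sin((1−f)δ)/sin δ ≈ 0.513, b = sin(fδ)/sin δ ≈ 0.513.
p = a·p₁ + b·p₂ ≈ (-0.430, 0.778, 0.458); φ = arcsin(p_z) ≈ 27.27°, λ = atan2(p_y, p_x) ≈ 118.97°.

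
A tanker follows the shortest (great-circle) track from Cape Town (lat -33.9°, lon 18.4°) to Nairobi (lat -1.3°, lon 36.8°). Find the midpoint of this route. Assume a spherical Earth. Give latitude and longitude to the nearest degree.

Convert each endpoint to a unit vector on the sphere (x = cos φ cos λ, y = cos φ sin λ, z = sin φ).
The central angle between the endpoints is δ = arccos(p₁·p₂) ≈ 0.643 rad (36.9°).
Interpolate at f = 1/2 with slerp weights a = sin((1−f)δ)/sin δ ≈ 0.527, b = sin(fδ)/sin δ ≈ 0.527.
p = a·p₁ + b·p₂ ≈ (0.837, 0.454, -0.306); φ = arcsin(p_z) ≈ -17.81°, λ = atan2(p_y, p_x) ≈ 28.46°.

≈ lat -18°, lon 28°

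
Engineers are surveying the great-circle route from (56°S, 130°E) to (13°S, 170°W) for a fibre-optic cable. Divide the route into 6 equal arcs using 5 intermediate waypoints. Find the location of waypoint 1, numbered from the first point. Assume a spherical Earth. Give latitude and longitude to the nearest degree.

≈ (52°S, 146°E)

Write both endpoints as unit vectors p₁, p₂ with components (cos φ cos λ, cos φ sin λ, sin φ).
The central angle between the endpoints is δ = arccos(p₁·p₂) ≈ 1.094 rad (62.7°).
Interpolate at f = 1/6 with slerp weights a = sin((1−f)δ)/sin δ ≈ 0.890, b = sin(fδ)/sin δ ≈ 0.204.
p = a·p₁ + b·p₂ ≈ (-0.516, 0.347, -0.784); φ = arcsin(p_z) ≈ -51.59°, λ = atan2(p_y, p_x) ≈ 146.09°.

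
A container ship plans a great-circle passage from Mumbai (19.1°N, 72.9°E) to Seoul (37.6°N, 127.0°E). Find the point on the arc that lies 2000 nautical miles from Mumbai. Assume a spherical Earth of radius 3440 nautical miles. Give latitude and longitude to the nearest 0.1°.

≈ 34.0°N, 106.5°E

From cos δ = sin φ₁ sin φ₂ + cos φ₁ cos φ₂ cos Δλ, the central angle is δ ≈ 0.878 rad (50.3°). The total great-circle distance is δ·R ≈ 0.878 × 3440 ≈ 3020 nmi, so the target fraction is f = 2000/3020 ≈ 0.662.
Interpolate at f ≈ 0.662 with slerp weights a = sin((1−f)δ)/sin δ ≈ 0.380, b = sin(fδ)/sin δ ≈ 0.714.
p = a·p₁ + b·p₂ ≈ (-0.235, 0.795, 0.560); φ = arcsin(p_z) ≈ 34.04°, λ = atan2(p_y, p_x) ≈ 106.46°.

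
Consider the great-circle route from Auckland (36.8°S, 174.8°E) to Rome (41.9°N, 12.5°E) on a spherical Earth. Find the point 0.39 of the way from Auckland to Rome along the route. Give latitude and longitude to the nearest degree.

Convert each endpoint to a unit vector on the sphere (x = cos φ cos λ, y = cos φ sin λ, z = sin φ).
The central angle between the endpoints is δ = arccos(p₁·p₂) ≈ 2.887 rad (165.4°).
Interpolate at f = 0.39 with slerp weights a = sin((1−f)δ)/sin δ ≈ 3.902, b = sin(fδ)/sin δ ≈ 3.588.
p = a·p₁ + b·p₂ ≈ (-0.505, 0.861, 0.058); φ = arcsin(p_z) ≈ 3.34°, λ = atan2(p_y, p_x) ≈ 120.38°.

≈ 3°N, 120°E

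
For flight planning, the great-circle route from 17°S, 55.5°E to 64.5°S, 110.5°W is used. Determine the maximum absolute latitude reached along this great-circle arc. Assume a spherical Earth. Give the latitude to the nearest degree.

The great circle lies in the plane with unit normal n̂ = (p₁ × p₂)/|p₁ × p₂|.
Here n̂_z ≈ -0.101; the vertex latitude is φ_max = arccos|n̂_z| ≈ 84.2°.
Check via Clairaut: cos φ_max = |cos φ₁| · sin C = cos(17.0°)·sin(174.0°) ≈ 0.101, again giving ≈ 84.2°.

≈ 84°S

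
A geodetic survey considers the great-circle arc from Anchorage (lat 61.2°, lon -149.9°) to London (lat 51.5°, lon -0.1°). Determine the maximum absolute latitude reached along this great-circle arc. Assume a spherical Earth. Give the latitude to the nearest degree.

≈ 80°

The great circle lies in the plane with unit normal n̂ = (p₁ × p₂)/|p₁ × p₂|.
Here n̂_z ≈ +0.167; the vertex latitude is φ_max = arccos|n̂_z| ≈ 80.4°.
Check via Clairaut: cos φ_max = |cos φ₁| · sin C = cos(61.2°)·sin(20.3°) ≈ 0.167, again giving ≈ 80.4°.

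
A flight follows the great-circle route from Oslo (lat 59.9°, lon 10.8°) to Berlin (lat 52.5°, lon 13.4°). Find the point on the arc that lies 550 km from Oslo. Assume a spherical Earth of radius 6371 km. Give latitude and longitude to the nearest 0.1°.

Write both endpoints as unit vectors p₁, p₂ with components (cos φ cos λ, cos φ sin λ, sin φ).
The central angle between the endpoints is δ = arccos(p₁·p₂) ≈ 0.132 rad (7.5°). The total great-circle distance is δ·R ≈ 0.132 × 6371 ≈ 838 km, so the target fraction is f = 550/838 ≈ 0.656.
Interpolate at f ≈ 0.656 with slerp weights a = sin((1−f)δ)/sin δ ≈ 0.345, b = sin(fδ)/sin δ ≈ 0.657.
p = a·p₁ + b·p₂ ≈ (0.559, 0.125, 0.820); φ = arcsin(p_z) ≈ 55.05°, λ = atan2(p_y, p_x) ≈ 12.62°.

≈ lat 55.1°, lon 12.6°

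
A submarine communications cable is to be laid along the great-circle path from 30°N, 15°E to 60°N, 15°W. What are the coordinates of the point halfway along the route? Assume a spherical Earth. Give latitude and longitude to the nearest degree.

The haversine formula gives a central angle δ ≈ 0.630 rad (36.1°) between the endpoints.
Interpolate at f = 1/2 with slerp weights a = sin((1−f)δ)/sin δ ≈ 0.526, b = sin(fδ)/sin δ ≈ 0.526.
p = a·p₁ + b·p₂ ≈ (0.694, 0.050, 0.718); φ = arcsin(p_z) ≈ 45.92°, λ = atan2(p_y, p_x) ≈ 4.11°.

≈ 46°N, 4°E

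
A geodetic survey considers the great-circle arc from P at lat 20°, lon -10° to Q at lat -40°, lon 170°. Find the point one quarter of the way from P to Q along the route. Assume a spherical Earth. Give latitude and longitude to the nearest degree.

≈ lat -20°, lon -10°

Convert each endpoint to a unit vector on the sphere (x = cos φ cos λ, y = cos φ sin λ, z = sin φ).
The central angle between the endpoints is δ = arccos(p₁·p₂) ≈ 2.793 rad (160.0°).
Interpolate at f = 1/4 with slerp weights a = sin((1−f)δ)/sin δ ≈ 2.532, b = sin(fδ)/sin δ ≈ 1.879.
p = a·p₁ + b·p₂ ≈ (0.925, -0.163, -0.342); φ = arcsin(p_z) ≈ -20.00°, λ = atan2(p_y, p_x) ≈ -10.00°.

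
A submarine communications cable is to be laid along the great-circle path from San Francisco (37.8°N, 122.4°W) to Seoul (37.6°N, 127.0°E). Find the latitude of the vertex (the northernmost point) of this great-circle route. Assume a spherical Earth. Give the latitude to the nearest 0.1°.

The great circle lies in the plane with unit normal n̂ = (p₁ × p₂)/|p₁ × p₂|.
Here n̂_z ≈ -0.593; the vertex latitude is φ_max = arccos|n̂_z| ≈ 53.6°.
Check via Clairaut: cos φ_max = |cos φ₁| · sin C = cos(37.8°)·sin(48.6°) ≈ 0.593, again giving ≈ 53.6°.

≈ 53.6°N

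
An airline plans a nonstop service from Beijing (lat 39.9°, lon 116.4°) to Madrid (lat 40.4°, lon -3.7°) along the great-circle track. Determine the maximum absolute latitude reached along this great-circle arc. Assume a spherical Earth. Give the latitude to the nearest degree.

≈ 59°

The great circle lies in the plane with unit normal n̂ = (p₁ × p₂)/|p₁ × p₂|.
Here n̂_z ≈ -0.509; the vertex latitude is φ_max = arccos|n̂_z| ≈ 59.4°.
Check via Clairaut: cos φ_max = |cos φ₁| · sin C = cos(39.9°)·sin(41.6°) ≈ 0.509, again giving ≈ 59.4°.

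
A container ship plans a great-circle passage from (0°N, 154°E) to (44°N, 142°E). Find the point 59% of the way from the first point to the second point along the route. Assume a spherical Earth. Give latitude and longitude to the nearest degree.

≈ (26°N, 148°E)

Write both endpoints as unit vectors p₁, p₂ with components (cos φ cos λ, cos φ sin λ, sin φ).
The central angle between the endpoints is δ = arccos(p₁·p₂) ≈ 0.790 rad (45.3°).
Interpolate at f = 0.59 with slerp weights a = sin((1−f)δ)/sin δ ≈ 0.448, b = sin(fδ)/sin δ ≈ 0.633.
p = a·p₁ + b·p₂ ≈ (-0.761, 0.477, 0.440); φ = arcsin(p_z) ≈ 26.07°, λ = atan2(p_y, p_x) ≈ 147.95°.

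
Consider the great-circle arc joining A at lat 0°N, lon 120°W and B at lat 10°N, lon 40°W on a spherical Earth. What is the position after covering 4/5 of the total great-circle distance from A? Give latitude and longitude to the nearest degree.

Write both endpoints as unit vectors p₁, p₂ with components (cos φ cos λ, cos φ sin λ, sin φ).
The central angle between the endpoints is δ = arccos(p₁·p₂) ≈ 1.399 rad (80.2°).
Interpolate at f = 4/5 with slerp weights a = sin((1−f)δ)/sin δ ≈ 0.280, b = sin(fδ)/sin δ ≈ 0.913.
p = a·p₁ + b·p₂ ≈ (0.549, -0.821, 0.159); φ = arcsin(p_z) ≈ 9.12°, λ = atan2(p_y, p_x) ≈ -56.23°.

≈ lat 9°N, lon 56°W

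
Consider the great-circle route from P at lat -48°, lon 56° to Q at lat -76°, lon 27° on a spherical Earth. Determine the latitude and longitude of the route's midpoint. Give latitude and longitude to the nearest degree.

Write both endpoints as unit vectors p₁, p₂ with components (cos φ cos λ, cos φ sin λ, sin φ).
The central angle between the endpoints is δ = arccos(p₁·p₂) ≈ 0.530 rad (30.4°).
Interpolate at f = 1/2 with slerp weights a = sin((1−f)δ)/sin δ ≈ 0.518, b = sin(fδ)/sin δ ≈ 0.518.
p = a·p₁ + b·p₂ ≈ (0.306, 0.344, -0.888); φ = arcsin(p_z) ≈ -62.59°, λ = atan2(p_y, p_x) ≈ 48.41°.

≈ lat -63°, lon 48°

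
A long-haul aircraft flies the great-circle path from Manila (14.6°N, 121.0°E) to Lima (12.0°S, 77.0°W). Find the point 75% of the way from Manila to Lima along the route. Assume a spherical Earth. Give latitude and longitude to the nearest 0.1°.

≈ 2.4°S, 116.8°W

Convert each endpoint to a unit vector on the sphere (x = cos φ cos λ, y = cos φ sin λ, z = sin φ).
The central angle between the endpoints is δ = arccos(p₁·p₂) ≈ 2.833 rad (162.3°).
Interpolate at f = 0.75 with slerp weights a = sin((1−f)δ)/sin δ ≈ 2.139, b = sin(fδ)/sin δ ≈ 2.797.
p = a·p₁ + b·p₂ ≈ (-0.451, -0.892, -0.042); φ = arcsin(p_z) ≈ -2.43°, λ = atan2(p_y, p_x) ≈ -116.81°.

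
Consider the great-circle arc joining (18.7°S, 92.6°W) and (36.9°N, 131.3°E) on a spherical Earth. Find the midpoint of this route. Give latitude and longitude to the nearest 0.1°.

≈ (22.8°N, 148.8°W)

The haversine formula gives a central angle δ ≈ 2.401 rad (137.6°) between the endpoints.
Interpolate at f = 1/2 with slerp weights a = sin((1−f)δ)/sin δ ≈ 1.382, b = sin(fδ)/sin δ ≈ 1.382.
p = a·p₁ + b·p₂ ≈ (-0.789, -0.478, 0.387); φ = arcsin(p_z) ≈ 22.75°, λ = atan2(p_y, p_x) ≈ -148.82°.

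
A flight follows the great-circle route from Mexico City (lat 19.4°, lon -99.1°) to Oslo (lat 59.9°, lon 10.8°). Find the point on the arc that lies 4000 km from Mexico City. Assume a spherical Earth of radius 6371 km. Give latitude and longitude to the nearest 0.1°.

From cos δ = sin φ₁ sin φ₂ + cos φ₁ cos φ₂ cos Δλ, the central angle is δ ≈ 1.444 rad (82.7°). The total great-circle distance is δ·R ≈ 1.444 × 6371 ≈ 9200 km, so the target fraction is f = 4000/9200 ≈ 0.435.
Interpolate at f ≈ 0.435 with slerp weights a = sin((1−f)δ)/sin δ ≈ 0.734, b = sin(fδ)/sin δ ≈ 0.592.
p = a·p₁ + b·p₂ ≈ (0.182, -0.628, 0.756); φ = arcsin(p_z) ≈ 49.14°, λ = atan2(p_y, p_x) ≈ -73.84°.

≈ lat 49.1°, lon -73.8°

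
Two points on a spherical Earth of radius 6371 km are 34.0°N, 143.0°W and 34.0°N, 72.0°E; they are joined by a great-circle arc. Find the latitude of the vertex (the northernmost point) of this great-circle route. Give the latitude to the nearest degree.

≈ 66°N

The great circle lies in the plane with unit normal n̂ = (p₁ × p₂)/|p₁ × p₂|.
Here n̂_z ≈ -0.407; the vertex latitude is φ_max = arccos|n̂_z| ≈ 66.0°.
Check via Clairaut: cos φ_max = |cos φ₁| · sin C = cos(34.0°)·sin(29.4°) ≈ 0.407, again giving ≈ 66.0°.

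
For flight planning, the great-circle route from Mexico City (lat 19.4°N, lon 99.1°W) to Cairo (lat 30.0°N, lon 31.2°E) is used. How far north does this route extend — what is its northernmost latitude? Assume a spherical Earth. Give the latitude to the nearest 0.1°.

The great circle lies in the plane with unit normal n̂ = (p₁ × p₂)/|p₁ × p₂|.
Here n̂_z ≈ +0.668; the vertex latitude is φ_max = arccos|n̂_z| ≈ 48.1°.
Check via Clairaut: cos φ_max = |cos φ₁| · sin C = cos(19.4°)·sin(45.1°) ≈ 0.668, again giving ≈ 48.1°.

≈ 48.1°N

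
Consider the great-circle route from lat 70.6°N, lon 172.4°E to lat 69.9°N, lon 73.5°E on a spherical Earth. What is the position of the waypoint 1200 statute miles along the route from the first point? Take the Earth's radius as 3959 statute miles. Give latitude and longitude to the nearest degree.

Convert each endpoint to a unit vector on the sphere (x = cos φ cos λ, y = cos φ sin λ, z = sin φ).
The central angle between the endpoints is δ = arccos(p₁·p₂) ≈ 0.519 rad (29.8°). The total great-circle distance is δ·R ≈ 0.519 × 3959 ≈ 2056 mi, so the target fraction is f = 1200/2056 ≈ 0.584.
Interpolate at f ≈ 0.584 with slerp weights a = sin((1−f)δ)/sin δ ≈ 0.432, b = sin(fδ)/sin δ ≈ 0.601.
p = a·p₁ + b·p₂ ≈ (-0.084, 0.217, 0.973); φ = arcsin(p_z) ≈ 76.54°, λ = atan2(p_y, p_x) ≈ 111.07°.

≈ lat 77°N, lon 111°E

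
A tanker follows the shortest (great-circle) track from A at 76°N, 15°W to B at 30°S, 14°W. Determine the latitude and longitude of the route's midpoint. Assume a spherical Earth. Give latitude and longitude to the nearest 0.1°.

The haversine formula gives a central angle δ ≈ 1.850 rad (106.0°) between the endpoints.
Interpolate at f = 1/2 with slerp weights a = sin((1−f)δ)/sin δ ≈ 0.831, b = sin(fδ)/sin δ ≈ 0.831.
p = a·p₁ + b·p₂ ≈ (0.892, -0.226, 0.391); φ = arcsin(p_z) ≈ 23.00°, λ = atan2(p_y, p_x) ≈ -14.22°.

≈ 23.0°N, 14.2°W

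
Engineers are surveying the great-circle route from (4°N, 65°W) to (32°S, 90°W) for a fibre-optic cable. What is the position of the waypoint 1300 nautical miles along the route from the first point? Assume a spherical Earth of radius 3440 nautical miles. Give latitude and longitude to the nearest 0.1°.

Write both endpoints as unit vectors p₁, p₂ with components (cos φ cos λ, cos φ sin λ, sin φ).
The central angle between the endpoints is δ = arccos(p₁·p₂) ≈ 0.753 rad (43.1°). The total great-circle distance is δ·R ≈ 0.753 × 3440 ≈ 2590 nmi, so the target fraction is f = 1300/2590 ≈ 0.502.
Interpolate at f ≈ 0.502 with slerp weights a = sin((1−f)δ)/sin δ ≈ 0.536, b = sin(fδ)/sin δ ≈ 0.540.
p = a·p₁ + b·p₂ ≈ (0.226, -0.942, -0.249); φ = arcsin(p_z) ≈ -14.40°, λ = atan2(p_y, p_x) ≈ -76.52°.

≈ (14.4°S, 76.5°W)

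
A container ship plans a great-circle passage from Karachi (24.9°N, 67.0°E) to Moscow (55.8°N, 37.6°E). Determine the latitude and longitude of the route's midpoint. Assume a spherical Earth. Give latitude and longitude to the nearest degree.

The haversine formula gives a central angle δ ≈ 0.656 rad (37.6°) between the endpoints.
Interpolate at f = 1/2 with slerp weights a = sin((1−f)δ)/sin δ ≈ 0.528, b = sin(fδ)/sin δ ≈ 0.528.
p = a·p₁ + b·p₂ ≈ (0.422, 0.622, 0.659); φ = arcsin(p_z) ≈ 41.24°, λ = atan2(p_y, p_x) ≈ 55.82°.

≈ 41°N, 56°E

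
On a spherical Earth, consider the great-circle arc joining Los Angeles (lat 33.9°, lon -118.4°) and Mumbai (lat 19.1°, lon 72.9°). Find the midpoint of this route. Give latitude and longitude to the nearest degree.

≈ lat 77°, lon 124°

Convert each endpoint to a unit vector on the sphere (x = cos φ cos λ, y = cos φ sin λ, z = sin φ).
The central angle between the endpoints is δ = arccos(p₁·p₂) ≈ 2.198 rad (125.9°).
Interpolate at f = 1/2 with slerp weights a = sin((1−f)δ)/sin δ ≈ 1.100, b = sin(fδ)/sin δ ≈ 1.100.
p = a·p₁ + b·p₂ ≈ (-0.129, 0.190, 0.973); φ = arcsin(p_z) ≈ 76.72°, λ = atan2(p_y, p_x) ≈ 124.04°.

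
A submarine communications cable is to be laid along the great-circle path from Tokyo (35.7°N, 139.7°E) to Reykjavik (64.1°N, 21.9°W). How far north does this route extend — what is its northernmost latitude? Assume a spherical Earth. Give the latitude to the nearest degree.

≈ 83°N

The great circle lies in the plane with unit normal n̂ = (p₁ × p₂)/|p₁ × p₂|.
Here n̂_z ≈ -0.114; the vertex latitude is φ_max = arccos|n̂_z| ≈ 83.5°.
Check via Clairaut: cos φ_max = |cos φ₁| · sin C = cos(35.7°)·sin(8.1°) ≈ 0.114, again giving ≈ 83.5°.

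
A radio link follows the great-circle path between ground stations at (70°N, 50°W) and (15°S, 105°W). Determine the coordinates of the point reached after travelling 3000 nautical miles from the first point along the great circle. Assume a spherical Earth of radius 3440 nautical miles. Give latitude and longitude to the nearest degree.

≈ (26°N, 93°W)

The haversine formula gives a central angle δ ≈ 1.625 rad (93.1°) between the endpoints. The total great-circle distance is δ·R ≈ 1.625 × 3440 ≈ 5588 nmi, so the target fraction is f = 3000/5588 ≈ 0.537.
Interpolate at f ≈ 0.537 with slerp weights a = sin((1−f)δ)/sin δ ≈ 0.684, b = sin(fδ)/sin δ ≈ 0.767.
p = a·p₁ + b·p₂ ≈ (-0.041, -0.895, 0.445); φ = arcsin(p_z) ≈ 26.40°, λ = atan2(p_y, p_x) ≈ -92.64°.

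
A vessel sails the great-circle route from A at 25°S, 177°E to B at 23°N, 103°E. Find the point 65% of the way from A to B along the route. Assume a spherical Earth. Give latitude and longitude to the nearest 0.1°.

Write both endpoints as unit vectors p₁, p₂ with components (cos φ cos λ, cos φ sin λ, sin φ).
The central angle between the endpoints is δ = arccos(p₁·p₂) ≈ 1.506 rad (86.3°).
Interpolate at f = 0.65 with slerp weights a = sin((1−f)δ)/sin δ ≈ 0.504, b = sin(fδ)/sin δ ≈ 0.832.
p = a·p₁ + b·p₂ ≈ (-0.628, 0.770, 0.112); φ = arcsin(p_z) ≈ 6.43°, λ = atan2(p_y, p_x) ≈ 129.23°.

≈ 6.4°N, 129.2°E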